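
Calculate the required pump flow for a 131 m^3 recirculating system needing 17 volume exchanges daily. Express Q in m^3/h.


Daily recirculation volume = 131 m^3 * 17 = 2227 m^3/day
Flow rate Q = daily volume / 24 h = 2227 / 24 = 92.7917 m^3/h

92.7917 m^3/h


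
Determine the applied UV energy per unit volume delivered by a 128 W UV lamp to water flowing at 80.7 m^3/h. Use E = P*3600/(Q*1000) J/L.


Energy delivered per hour = 128 W * 3600 s = 460800 J/h
Volume treated per hour = 80.7 m^3/h * 1000 = 80700 L/h
dose = 460800 / 80700 = 5.71004 J/L

5.71004 J/L


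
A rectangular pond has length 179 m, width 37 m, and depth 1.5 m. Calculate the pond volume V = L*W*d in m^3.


Base area = L * W = 179 * 37 = 6623 m^2
Volume = area * depth = 6623 * 1.5 = 9934.5 m^3

9934.5 m^3


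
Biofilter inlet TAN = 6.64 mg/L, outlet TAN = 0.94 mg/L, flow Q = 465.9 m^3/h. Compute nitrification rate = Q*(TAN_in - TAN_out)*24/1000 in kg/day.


Concentration drop: TAN_in - TAN_out = 6.64 - 0.94 = 5.7 mg/L
Hourly TAN removed = Q * dTAN = 465.9 m^3/h * 5.7 mg/L = 2655.63 g/h  (m^3/h * mg/L = g/h)
Daily TAN removed = 2655.63 * 24 = 63735.12 g/day
Convert to kg/day: 63735.12 / 1000 = 63.73512 kg/day

63.73512 kg/day


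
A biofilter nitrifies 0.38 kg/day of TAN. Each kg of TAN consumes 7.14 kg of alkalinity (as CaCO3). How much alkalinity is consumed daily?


Alkalinity factor: 7.14 kg CaCO3 consumed per kg TAN nitrified
alk = 0.38 kg TAN * 7.14 = 2.7132 kg CaCO3/day

2.7132 kg CaCO3/day


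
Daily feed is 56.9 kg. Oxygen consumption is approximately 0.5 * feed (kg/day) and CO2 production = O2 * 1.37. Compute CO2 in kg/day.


O2 = 56.9 * 0.5 = 28.45
CO2 = 28.45 * 1.37 = 38.9765

38.9765 kg/day


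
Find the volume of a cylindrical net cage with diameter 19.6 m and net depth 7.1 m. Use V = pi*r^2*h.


r = d/2 = 19.6/2 = 9.8 m
Base area = pi*r^2 = pi*9.8^2 = 301.71856 m^2
Volume = 301.71856 * 7.1 = 2142.2 m^3

2142.2 m^3


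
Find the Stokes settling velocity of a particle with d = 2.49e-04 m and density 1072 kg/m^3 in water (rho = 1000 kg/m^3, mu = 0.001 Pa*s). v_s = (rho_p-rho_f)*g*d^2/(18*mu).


Density difference: rho_p - rho_f = 1072 - 1000 = 72 kg/m^3
d^2 = (2.49e-04)^2 = 6.2001e-08 m^2
Numerator = (rho_p - rho_f) * g * d^2 = 72 * 9.81 * 6.2001e-08 = 4.3792546e-05
Denominator = 18 * mu = 18 * 0.001 = 0.018
v_s = 4.3792546e-05 / 0.018 = 0.00243292 m/s
Check: Re = rho_f * v_s * d / mu = 1000 * 0.00243292 * 2.49e-04 / 0.001 = 0.606 < 1, so Stokes' law applies.

0.00243292 m/s


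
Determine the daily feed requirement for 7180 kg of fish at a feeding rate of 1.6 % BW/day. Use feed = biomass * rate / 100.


Feeding rate fraction = 1.6% / 100 = 0.016
Daily feed = 7180 kg * 0.016 = 114.88 kg/day

114.88 kg/day


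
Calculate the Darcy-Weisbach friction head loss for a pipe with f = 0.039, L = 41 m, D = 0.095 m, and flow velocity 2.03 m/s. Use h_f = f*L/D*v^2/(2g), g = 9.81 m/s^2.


v^2 = 2.03^2 = 4.1209 m^2/s^2
L/D = 41/0.095 = 431.57895
h_f = f*(L/D)*v^2/(2g) = 0.039 * 431.57895 * 4.1209 / 19.62 = 3.53523 m

3.53523 m


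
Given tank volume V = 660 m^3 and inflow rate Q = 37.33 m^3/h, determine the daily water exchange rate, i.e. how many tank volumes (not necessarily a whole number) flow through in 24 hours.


Daily flow volume = 37.33 m^3/h * 24 h = 895.92 m^3/day
Exchanges = daily flow / tank volume = 895.92 / 660 = 1.35745 exchanges/day

1.35745 exchanges/day


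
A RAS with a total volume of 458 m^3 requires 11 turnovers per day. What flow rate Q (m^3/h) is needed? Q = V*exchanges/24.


Daily recirculation volume = 458 m^3 * 11 = 5038 m^3/day
Flow rate Q = daily volume / 24 h = 5038 / 24 = 209.917 m^3/h

209.917 m^3/h


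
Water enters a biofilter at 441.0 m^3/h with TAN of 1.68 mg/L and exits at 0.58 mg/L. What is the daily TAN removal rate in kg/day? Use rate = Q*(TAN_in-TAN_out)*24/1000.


Concentration drop: TAN_in - TAN_out = 1.68 - 0.58 = 1.1 mg/L
Hourly TAN removed = Q * dTAN = 441.0 m^3/h * 1.1 mg/L = 485.1 g/h  (m^3/h * mg/L = g/h)
Daily TAN removed = 485.1 * 24 = 11642.4 g/day
Convert to kg/day: 11642.4 / 1000 = 11.6424 kg/day

11.6424 kg/day


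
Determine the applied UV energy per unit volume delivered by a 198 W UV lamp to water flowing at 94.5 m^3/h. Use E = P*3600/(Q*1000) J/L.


Energy delivered per hour = 198 W * 3600 s = 712800 J/h
Volume treated per hour = 94.5 m^3/h * 1000 = 94500 L/h
dose = 712800 / 94500 = 7.54286 J/L

7.54286 J/L


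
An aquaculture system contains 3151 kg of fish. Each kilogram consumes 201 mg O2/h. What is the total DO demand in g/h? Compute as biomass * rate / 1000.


Total O2 consumption (mg/h) = 3151 kg * 201 mg/(kg*h) = 633351 mg/h
Convert to g/h: 633351 / 1000 = 633.351 g/h

633.351 g/h


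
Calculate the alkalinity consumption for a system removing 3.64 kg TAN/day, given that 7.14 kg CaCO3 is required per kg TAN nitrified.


Alkalinity factor: 7.14 kg CaCO3 consumed per kg TAN nitrified
alk = 3.64 kg TAN * 7.14 = 25.9896 kg CaCO3/day

25.9896 kg CaCO3/day


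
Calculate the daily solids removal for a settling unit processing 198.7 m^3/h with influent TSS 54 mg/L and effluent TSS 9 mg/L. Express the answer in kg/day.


Concentration drop: TSS_in - TSS_out = 54 - 9 = 45 mg/L
Hourly solids removed = Q * dTSS = 198.7 m^3/h * 45 mg/L = 8941.5 g/h  (m^3/h * mg/L = g/h)
Daily solids removed = 8941.5 * 24 = 214596 g/day
Convert g to kg: 214596 / 1000 = 214.596 kg/day

214.596 kg/day


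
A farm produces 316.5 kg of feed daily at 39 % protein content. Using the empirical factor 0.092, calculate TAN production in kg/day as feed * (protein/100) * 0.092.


Protein in feed = 316.5 * 39/100 = 123.435 kg/day
TAN = protein * 0.092 = 123.435 * 0.092 = 11.35602 kg/day

11.35602 kg/day


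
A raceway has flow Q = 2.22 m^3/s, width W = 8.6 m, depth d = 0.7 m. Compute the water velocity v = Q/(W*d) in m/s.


Cross-sectional area = W * d = 8.6 * 0.7 = 6.02 m^2
Velocity = Q / A = 2.22 / 6.02 = 0.368771 m/s

0.368771 m/s


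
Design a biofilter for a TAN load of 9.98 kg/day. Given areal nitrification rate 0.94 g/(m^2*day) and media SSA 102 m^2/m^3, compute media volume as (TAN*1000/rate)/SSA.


A = 9.98*1000 / 0.94 = 10617.021 m^2
V = 10617.021 / 102 = 104.088

104.088 m^3


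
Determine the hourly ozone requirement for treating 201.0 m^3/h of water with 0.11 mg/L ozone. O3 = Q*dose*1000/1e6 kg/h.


O3 demand (mg/h) = Q * dose * 1000 = 201.0 * 0.11 * 1000 = 22110 mg/h
Convert mg to kg: 22110 / 1e6 = 0.02211 kg/h

0.02211 kg/h


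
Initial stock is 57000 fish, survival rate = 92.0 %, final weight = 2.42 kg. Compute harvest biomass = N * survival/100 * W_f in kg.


Survivors = 57000 * 92.0/100 = 52440 fish
Harvest biomass = survivors * W_f = 52440 * 2.42 = 126904.8 kg

126904.8 kg


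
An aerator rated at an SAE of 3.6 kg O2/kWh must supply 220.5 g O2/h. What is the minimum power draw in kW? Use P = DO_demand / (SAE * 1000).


SAE in g O2/kWh = 3.6 * 1000 = 3600 g/kWh
P = DO_demand / SAE_g = 220.5 / 3600 = 0.06125 kW

0.06125 kW


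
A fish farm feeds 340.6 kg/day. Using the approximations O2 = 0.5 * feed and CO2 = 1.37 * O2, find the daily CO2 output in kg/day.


O2 = 340.6 * 0.5 = 170.3
CO2 = 170.3 * 1.37 = 233.311

233.311 kg/day


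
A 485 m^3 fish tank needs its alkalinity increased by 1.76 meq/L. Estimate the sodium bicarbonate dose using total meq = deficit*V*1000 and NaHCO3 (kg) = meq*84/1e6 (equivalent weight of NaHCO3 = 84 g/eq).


Tank volume in L = 485 m^3 * 1000 = 485000 L
Total meq required = 1.76 meq/L * 485000 L = 853600 meq
NaHCO3 mass = 853600 meq * 84 mg/meq / 1e6 = 71.7024 kg

71.7024 kg


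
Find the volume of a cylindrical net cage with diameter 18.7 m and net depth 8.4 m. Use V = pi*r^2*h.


r = d/2 = 18.7/2 = 9.35 m
Base area = pi*r^2 = pi*9.35^2 = 274.64588 m^2
Volume = 274.64588 * 8.4 = 2307.03 m^3

2307.03 m^3


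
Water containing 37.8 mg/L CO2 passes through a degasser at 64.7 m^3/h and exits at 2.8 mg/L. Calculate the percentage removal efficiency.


CO2_out / CO2_in = 2.8 / 37.8 = 0.074074074
Fraction remaining = 0.074074074
efficiency = (1 - 0.074074074) * 100 = 92.5926 %

92.5926 %


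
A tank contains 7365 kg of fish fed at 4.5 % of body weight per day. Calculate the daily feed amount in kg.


Feeding rate fraction = 4.5% / 100 = 0.045
Daily feed = 7365 kg * 0.045 = 331.425 kg/day

331.425 kg/day


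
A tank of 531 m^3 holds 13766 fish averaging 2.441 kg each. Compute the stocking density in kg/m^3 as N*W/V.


Total biomass = 13766 fish * 2.441 kg = 33602.806 kg
Density = total biomass / volume = 33602.806 / 531 = 63.2821 kg/m^3

63.2821 kg/m^3


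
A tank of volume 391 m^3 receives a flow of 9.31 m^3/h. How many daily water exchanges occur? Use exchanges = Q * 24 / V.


Daily flow volume = 9.31 m^3/h * 24 h = 223.44 m^3/day
Exchanges = daily flow / tank volume = 223.44 / 391 = 0.571458 exchanges/day

0.571458 exchanges/day


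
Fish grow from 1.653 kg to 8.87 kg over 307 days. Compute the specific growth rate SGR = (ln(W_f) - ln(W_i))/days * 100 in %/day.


ln(W_f) = ln(8.87) = 2.1826748
ln(W_i) = ln(1.653) = 0.50259182
ln(W_f) - ln(W_i) = 2.1826748 - 0.50259182 = 1.680083
SGR = 1.680083 / 307 * 100 = 0.547258 %/day

0.547258 %/day


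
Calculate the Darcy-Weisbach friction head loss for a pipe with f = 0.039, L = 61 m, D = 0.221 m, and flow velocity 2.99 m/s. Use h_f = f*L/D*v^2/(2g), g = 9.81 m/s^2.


v^2 = 2.99^2 = 8.9401 m^2/s^2
L/D = 61/0.221 = 276.0181
h_f = f*(L/D)*v^2/(2g) = 0.039 * 276.0181 * 8.9401 / 19.62 = 4.90507 m

4.90507 m


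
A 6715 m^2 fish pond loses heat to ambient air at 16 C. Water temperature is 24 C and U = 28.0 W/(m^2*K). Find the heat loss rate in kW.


Temperature difference dT = 24 - 16 = 8 K
Heat loss (W) = U * A * dT = 28.0 * 6715 * 8 = 1504160 W
Convert to kW: 1504160 / 1000 = 1504.16 kW

1504.16 kW


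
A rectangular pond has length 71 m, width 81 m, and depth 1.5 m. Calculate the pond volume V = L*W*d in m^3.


Base area = L * W = 71 * 81 = 5751 m^2
Volume = area * depth = 5751 * 1.5 = 8626.5 m^3

8626.5 m^3


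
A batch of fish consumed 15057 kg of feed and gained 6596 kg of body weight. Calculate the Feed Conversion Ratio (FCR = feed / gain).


FCR = feed consumed / weight gained
FCR = 15057 kg / 6596 kg = 2.28275

2.28275


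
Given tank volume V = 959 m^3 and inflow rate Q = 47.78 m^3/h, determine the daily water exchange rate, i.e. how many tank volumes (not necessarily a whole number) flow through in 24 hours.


Daily flow volume = 47.78 m^3/h * 24 h = 1146.72 m^3/day
Exchanges = daily flow / tank volume = 1146.72 / 959 = 1.19575 exchanges/day

1.19575 exchanges/day


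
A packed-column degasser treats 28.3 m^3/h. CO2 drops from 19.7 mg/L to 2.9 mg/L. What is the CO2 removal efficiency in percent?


CO2_out / CO2_in = 2.9 / 19.7 = 0.14720812
Fraction remaining = 0.14720812
efficiency = (1 - 0.14720812) * 100 = 85.2792 %

85.2792 %


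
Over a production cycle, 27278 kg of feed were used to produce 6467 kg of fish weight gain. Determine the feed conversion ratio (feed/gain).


FCR = feed consumed / weight gained
FCR = 27278 kg / 6467 kg = 4.21803

4.21803


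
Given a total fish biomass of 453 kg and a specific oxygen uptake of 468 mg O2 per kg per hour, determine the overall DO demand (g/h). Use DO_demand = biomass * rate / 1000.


Total O2 consumption (mg/h) = 453 kg * 468 mg/(kg*h) = 212004 mg/h
Convert to g/h: 212004 / 1000 = 212.004 g/h

212.004 g/h


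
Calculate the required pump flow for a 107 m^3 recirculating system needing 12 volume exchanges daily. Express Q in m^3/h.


Daily recirculation volume = 107 m^3 * 12 = 1284 m^3/day
Flow rate Q = daily volume / 24 h = 1284 / 24 = 53.5 m^3/h

53.5 m^3/h


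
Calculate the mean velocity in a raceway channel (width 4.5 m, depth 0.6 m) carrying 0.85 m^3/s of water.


Cross-sectional area = W * d = 4.5 * 0.6 = 2.7 m^2
Velocity = Q / A = 0.85 / 2.7 = 0.314815 m/s

0.314815 m/s


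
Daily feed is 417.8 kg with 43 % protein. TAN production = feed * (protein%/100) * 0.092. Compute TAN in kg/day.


Protein in feed = 417.8 * 43/100 = 179.654 kg/day
TAN = protein * 0.092 = 179.654 * 0.092 = 16.528168 kg/day

16.528168 kg/day


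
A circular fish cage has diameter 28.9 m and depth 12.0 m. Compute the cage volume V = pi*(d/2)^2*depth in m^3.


r = d/2 = 28.9/2 = 14.45 m
Base area = pi*r^2 = pi*14.45^2 = 655.9724 m^2
Volume = 655.9724 * 12.0 = 7871.67 m^3

7871.67 m^3


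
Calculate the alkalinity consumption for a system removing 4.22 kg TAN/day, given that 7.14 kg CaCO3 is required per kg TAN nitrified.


Alkalinity factor: 7.14 kg CaCO3 consumed per kg TAN nitrified
alk = 4.22 kg TAN * 7.14 = 30.1308 kg CaCO3/day

30.1308 kg CaCO3/day


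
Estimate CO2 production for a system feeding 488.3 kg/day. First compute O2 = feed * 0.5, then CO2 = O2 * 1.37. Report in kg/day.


O2 = 488.3 * 0.5 = 244.15
CO2 = 244.15 * 1.37 = 334.4855

334.4855 kg/day


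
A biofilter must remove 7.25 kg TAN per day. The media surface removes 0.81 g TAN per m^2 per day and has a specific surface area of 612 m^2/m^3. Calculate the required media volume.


A = 7.25*1000 / 0.81 = 8950.6173 m^2
V = 8950.6173 / 612 = 14.6252

14.6252 m^3


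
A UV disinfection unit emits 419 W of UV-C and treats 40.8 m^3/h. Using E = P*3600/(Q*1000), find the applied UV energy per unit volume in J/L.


Energy delivered per hour = 419 W * 3600 s = 1508400 J/h
Volume treated per hour = 40.8 m^3/h * 1000 = 40800 L/h
dose = 1508400 / 40800 = 36.9706 J/L

36.9706 J/L


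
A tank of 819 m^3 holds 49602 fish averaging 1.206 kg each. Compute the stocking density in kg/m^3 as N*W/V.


Total biomass = 49602 fish * 1.206 kg = 59820.012 kg
Density = total biomass / volume = 59820.012 / 819 = 73.0403 kg/m^3

73.0403 kg/m^3


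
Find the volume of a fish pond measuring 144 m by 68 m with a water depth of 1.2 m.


Base area = L * W = 144 * 68 = 9792 m^2
Volume = area * depth = 9792 * 1.2 = 11750.4 m^3

11750.4 m^3


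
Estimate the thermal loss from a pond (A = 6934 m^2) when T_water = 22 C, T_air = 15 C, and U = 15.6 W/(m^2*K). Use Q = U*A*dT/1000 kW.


Temperature difference dT = 22 - 15 = 7 K
Heat loss (W) = U * A * dT = 15.6 * 6934 * 7 = 757192.8 W
Convert to kW: 757192.8 / 1000 = 757.1928 kW

757.1928 kW


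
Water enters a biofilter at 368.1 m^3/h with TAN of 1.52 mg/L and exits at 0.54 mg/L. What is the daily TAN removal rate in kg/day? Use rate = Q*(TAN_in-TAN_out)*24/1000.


Concentration drop: TAN_in - TAN_out = 1.52 - 0.54 = 0.98 mg/L
Hourly TAN removed = Q * dTAN = 368.1 m^3/h * 0.98 mg/L = 360.738 g/h  (m^3/h * mg/L = g/h)
Daily TAN removed = 360.738 * 24 = 8657.712 g/day
Convert to kg/day: 8657.712 / 1000 = 8.657712 kg/day

8.657712 kg/day


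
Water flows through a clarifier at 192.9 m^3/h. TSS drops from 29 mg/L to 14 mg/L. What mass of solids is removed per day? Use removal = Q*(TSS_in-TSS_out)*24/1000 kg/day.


Concentration drop: TSS_in - TSS_out = 29 - 14 = 15 mg/L
Hourly solids removed = Q * dTSS = 192.9 m^3/h * 15 mg/L = 2893.5 g/h  (m^3/h * mg/L = g/h)
Daily solids removed = 2893.5 * 24 = 69444 g/day
Convert g to kg: 69444 / 1000 = 69.444 kg/day

69.444 kg/day


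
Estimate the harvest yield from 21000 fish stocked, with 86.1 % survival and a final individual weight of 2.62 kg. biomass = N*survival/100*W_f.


Survivors = 21000 * 86.1/100 = 18081 fish
Harvest biomass = survivors * W_f = 18081 * 2.62 = 47372.22 kg

47372.22 kg


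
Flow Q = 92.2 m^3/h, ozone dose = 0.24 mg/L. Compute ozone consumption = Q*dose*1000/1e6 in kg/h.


O3 demand (mg/h) = Q * dose * 1000 = 92.2 * 0.24 * 1000 = 22128 mg/h
Convert mg to kg: 22128 / 1e6 = 0.022128 kg/h

0.022128 kg/h


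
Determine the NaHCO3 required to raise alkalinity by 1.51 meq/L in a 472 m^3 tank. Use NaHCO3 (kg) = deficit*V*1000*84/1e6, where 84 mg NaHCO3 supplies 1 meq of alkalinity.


Tank volume in L = 472 m^3 * 1000 = 472000 L
Total meq required = 1.51 meq/L * 472000 L = 712720 meq
NaHCO3 mass = 712720 meq * 84 mg/meq / 1e6 = 59.8685 kg

59.8685 kg


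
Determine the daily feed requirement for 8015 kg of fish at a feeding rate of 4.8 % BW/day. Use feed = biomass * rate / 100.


Feeding rate fraction = 4.8% / 100 = 0.048
Daily feed = 8015 kg * 0.048 = 384.72 kg/day

384.72 kg/day


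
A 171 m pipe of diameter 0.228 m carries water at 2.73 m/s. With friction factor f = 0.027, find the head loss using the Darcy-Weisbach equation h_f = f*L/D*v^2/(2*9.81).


v^2 = 2.73^2 = 7.4529 m^2/s^2
L/D = 171/0.228 = 750
h_f = f*(L/D)*v^2/(2g) = 0.027 * 750 * 7.4529 / 19.62 = 7.69221 m

7.69221 m


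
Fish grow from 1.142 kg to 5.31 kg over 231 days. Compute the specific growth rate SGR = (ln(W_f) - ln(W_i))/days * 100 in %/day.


ln(W_f) = ln(5.31) = 1.6695918
ln(W_i) = ln(1.142) = 0.13278111
ln(W_f) - ln(W_i) = 1.6695918 - 0.13278111 = 1.5368107
SGR = 1.5368107 / 231 * 100 = 0.665286 %/day

0.665286 %/day


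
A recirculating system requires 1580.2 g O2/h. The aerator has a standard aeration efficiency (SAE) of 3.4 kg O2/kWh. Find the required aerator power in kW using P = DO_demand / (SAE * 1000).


SAE in g O2/kWh = 3.4 * 1000 = 3400 g/kWh
P = DO_demand / SAE_g = 1580.2 / 3400 = 0.464765 kW

0.464765 kW


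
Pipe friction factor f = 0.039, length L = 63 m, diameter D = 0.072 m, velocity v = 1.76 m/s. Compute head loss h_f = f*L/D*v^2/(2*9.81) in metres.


v^2 = 1.76^2 = 3.0976 m^2/s^2
L/D = 63/0.072 = 875
h_f = f*(L/D)*v^2/(2g) = 0.039 * 875 * 3.0976 / 19.62 = 5.38765 m

5.38765 m


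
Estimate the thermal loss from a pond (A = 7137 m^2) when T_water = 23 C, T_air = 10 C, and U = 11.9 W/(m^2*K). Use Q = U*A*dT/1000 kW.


Temperature difference dT = 23 - 10 = 13 K
Heat loss (W) = U * A * dT = 11.9 * 7137 * 13 = 1104093.9 W
Convert to kW: 1104093.9 / 1000 = 1104.0939 kW

1104.0939 kW


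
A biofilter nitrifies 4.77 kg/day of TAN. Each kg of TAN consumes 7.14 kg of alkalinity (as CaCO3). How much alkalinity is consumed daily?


Alkalinity factor: 7.14 kg CaCO3 consumed per kg TAN nitrified
alk = 4.77 kg TAN * 7.14 = 34.0578 kg CaCO3/day

34.0578 kg CaCO3/day


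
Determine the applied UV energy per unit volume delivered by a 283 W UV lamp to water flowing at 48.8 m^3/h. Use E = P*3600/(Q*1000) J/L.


Energy delivered per hour = 283 W * 3600 s = 1018800 J/h
Volume treated per hour = 48.8 m^3/h * 1000 = 48800 L/h
dose = 1018800 / 48800 = 20.877 J/L

20.877 J/L


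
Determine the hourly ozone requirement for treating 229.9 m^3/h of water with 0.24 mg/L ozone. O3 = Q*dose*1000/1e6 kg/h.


O3 demand (mg/h) = Q * dose * 1000 = 229.9 * 0.24 * 1000 = 55176 mg/h
Convert mg to kg: 55176 / 1e6 = 0.055176 kg/h

0.055176 kg/h


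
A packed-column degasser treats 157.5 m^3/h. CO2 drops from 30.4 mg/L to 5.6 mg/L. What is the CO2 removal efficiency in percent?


CO2_out / CO2_in = 5.6 / 30.4 = 0.18421053
Fraction remaining = 0.18421053
efficiency = (1 - 0.18421053) * 100 = 81.5789 %

81.5789 %


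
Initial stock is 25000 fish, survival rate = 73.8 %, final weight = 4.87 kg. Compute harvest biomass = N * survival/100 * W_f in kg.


Survivors = 25000 * 73.8/100 = 18450 fish
Harvest biomass = survivors * W_f = 18450 * 4.87 = 89851.5 kg

89851.5 kg


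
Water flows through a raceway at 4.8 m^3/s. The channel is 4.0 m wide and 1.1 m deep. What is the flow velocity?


Cross-sectional area = W * d = 4.0 * 1.1 = 4.4 m^2
Velocity = Q / A = 4.8 / 4.4 = 1.09091 m/s

1.09091 m/s


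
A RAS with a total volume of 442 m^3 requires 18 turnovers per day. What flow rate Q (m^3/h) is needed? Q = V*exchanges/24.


Daily recirculation volume = 442 m^3 * 18 = 7956 m^3/day
Flow rate Q = daily volume / 24 h = 7956 / 24 = 331.5 m^3/h

331.5 m^3/h


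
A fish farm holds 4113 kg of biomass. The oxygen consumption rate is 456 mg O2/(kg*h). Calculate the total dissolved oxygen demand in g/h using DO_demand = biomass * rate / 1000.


Total O2 consumption (mg/h) = 4113 kg * 456 mg/(kg*h) = 1875528 mg/h
Convert to g/h: 1875528 / 1000 = 1875.528 g/h

1875.528 g/h


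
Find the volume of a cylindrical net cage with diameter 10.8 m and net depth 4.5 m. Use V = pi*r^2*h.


r = d/2 = 10.8/2 = 5.4 m
Base area = pi*r^2 = pi*5.4^2 = 91.608842 m^2
Volume = 91.608842 * 4.5 = 412.24 m^3

412.24 m^3


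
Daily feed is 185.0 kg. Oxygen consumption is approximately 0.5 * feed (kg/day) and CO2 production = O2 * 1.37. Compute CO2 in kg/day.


O2 = 185.0 * 0.5 = 92.5
CO2 = 92.5 * 1.37 = 126.725

126.725 kg/day


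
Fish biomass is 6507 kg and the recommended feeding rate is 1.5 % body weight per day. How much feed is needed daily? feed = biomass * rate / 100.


Feeding rate fraction = 1.5% / 100 = 0.015
Daily feed = 6507 kg * 0.015 = 97.605 kg/day

97.605 kg/day


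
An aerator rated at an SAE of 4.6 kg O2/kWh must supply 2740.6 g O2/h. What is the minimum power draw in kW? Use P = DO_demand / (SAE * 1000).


SAE in g O2/kWh = 4.6 * 1000 = 4600 g/kWh
P = DO_demand / SAE_g = 2740.6 / 4600 = 0.595783 kW

0.595783 kW


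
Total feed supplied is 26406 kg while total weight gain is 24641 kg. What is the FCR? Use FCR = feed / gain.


FCR = feed consumed / weight gained
FCR = 26406 kg / 24641 kg = 1.07163

1.07163


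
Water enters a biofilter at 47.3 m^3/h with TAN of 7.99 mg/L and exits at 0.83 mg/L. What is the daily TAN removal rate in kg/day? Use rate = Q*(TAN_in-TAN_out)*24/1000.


Concentration drop: TAN_in - TAN_out = 7.99 - 0.83 = 7.16 mg/L
Hourly TAN removed = Q * dTAN = 47.3 m^3/h * 7.16 mg/L = 338.668 g/h  (m^3/h * mg/L = g/h)
Daily TAN removed = 338.668 * 24 = 8128.032 g/day
Convert to kg/day: 8128.032 / 1000 = 8.128032 kg/day

8.128032 kg/day


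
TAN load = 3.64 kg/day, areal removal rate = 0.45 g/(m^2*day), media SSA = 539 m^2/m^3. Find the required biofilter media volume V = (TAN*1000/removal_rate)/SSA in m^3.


A = 3.64*1000 / 0.45 = 8088.8889 m^2
V = 8088.8889 / 539 = 15.0072

15.0072 m^3


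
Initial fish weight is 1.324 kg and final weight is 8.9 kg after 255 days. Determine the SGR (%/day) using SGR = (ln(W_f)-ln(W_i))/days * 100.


ln(W_f) = ln(8.9) = 2.1860513
ln(W_i) = ln(1.324) = 0.28065746
ln(W_f) - ln(W_i) = 2.1860513 - 0.28065746 = 1.9053938
SGR = 1.9053938 / 255 * 100 = 0.747213 %/day

0.747213 %/day


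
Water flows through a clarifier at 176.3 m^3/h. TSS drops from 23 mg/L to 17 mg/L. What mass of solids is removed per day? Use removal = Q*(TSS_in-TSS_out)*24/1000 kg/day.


Concentration drop: TSS_in - TSS_out = 23 - 17 = 6 mg/L
Hourly solids removed = Q * dTSS = 176.3 m^3/h * 6 mg/L = 1057.8 g/h  (m^3/h * mg/L = g/h)
Daily solids removed = 1057.8 * 24 = 25387.2 g/day
Convert g to kg: 25387.2 / 1000 = 25.3872 kg/day

25.3872 kg/day


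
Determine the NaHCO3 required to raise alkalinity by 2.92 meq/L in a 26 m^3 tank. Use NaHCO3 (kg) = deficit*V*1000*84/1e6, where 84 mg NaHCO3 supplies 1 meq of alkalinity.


Tank volume in L = 26 m^3 * 1000 = 26000 L
Total meq required = 2.92 meq/L * 26000 L = 75920 meq
NaHCO3 mass = 75920 meq * 84 mg/meq / 1e6 = 6.37728 kg

6.37728 kg


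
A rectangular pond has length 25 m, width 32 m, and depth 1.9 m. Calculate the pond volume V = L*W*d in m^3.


Base area = L * W = 25 * 32 = 800 m^2
Volume = area * depth = 800 * 1.9 = 1520 m^3

1520 m^3


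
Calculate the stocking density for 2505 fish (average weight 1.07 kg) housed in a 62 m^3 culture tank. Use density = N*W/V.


Total biomass = 2505 fish * 1.07 kg = 2680.35 kg
Density = total biomass / volume = 2680.35 / 62 = 43.2315 kg/m^3

43.2315 kg/m^3


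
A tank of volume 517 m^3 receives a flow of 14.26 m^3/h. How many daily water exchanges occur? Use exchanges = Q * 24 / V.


Daily flow volume = 14.26 m^3/h * 24 h = 342.24 m^3/day
Exchanges = daily flow / tank volume = 342.24 / 517 = 0.661973 exchanges/day

0.661973 exchanges/day


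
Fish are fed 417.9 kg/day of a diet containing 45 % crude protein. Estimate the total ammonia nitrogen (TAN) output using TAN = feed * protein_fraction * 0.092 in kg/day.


Protein in feed = 417.9 * 45/100 = 188.055 kg/day
TAN = protein * 0.092 = 188.055 * 0.092 = 17.30106 kg/day

17.30106 kg/day


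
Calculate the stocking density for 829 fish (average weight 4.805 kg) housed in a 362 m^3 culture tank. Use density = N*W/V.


Total biomass = 829 fish * 4.805 kg = 3983.345 kg
Density = total biomass / volume = 3983.345 / 362 = 11.0037 kg/m^3

11.0037 kg/m^3


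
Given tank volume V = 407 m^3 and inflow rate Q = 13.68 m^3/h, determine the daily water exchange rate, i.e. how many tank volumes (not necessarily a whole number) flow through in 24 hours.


Daily flow volume = 13.68 m^3/h * 24 h = 328.32 m^3/day
Exchanges = daily flow / tank volume = 328.32 / 407 = 0.806683 exchanges/day

0.806683 exchanges/day


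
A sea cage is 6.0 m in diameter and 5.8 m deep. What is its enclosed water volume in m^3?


r = d/2 = 6.0/2 = 3 m
Base area = pi*r^2 = pi*3^2 = 28.274334 m^2
Volume = 28.274334 * 5.8 = 163.991 m^3

163.991 m^3


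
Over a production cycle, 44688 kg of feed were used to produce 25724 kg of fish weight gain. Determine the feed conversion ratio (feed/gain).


FCR = feed consumed / weight gained
FCR = 44688 kg / 25724 kg = 1.73721

1.73721


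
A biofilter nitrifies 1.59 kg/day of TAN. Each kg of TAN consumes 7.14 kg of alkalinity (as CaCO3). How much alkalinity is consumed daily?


Alkalinity factor: 7.14 kg CaCO3 consumed per kg TAN nitrified
alk = 1.59 kg TAN * 7.14 = 11.3526 kg CaCO3/day

11.3526 kg CaCO3/day


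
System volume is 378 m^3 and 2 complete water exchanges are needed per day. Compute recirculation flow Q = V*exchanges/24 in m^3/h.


Daily recirculation volume = 378 m^3 * 2 = 756 m^3/day
Flow rate Q = daily volume / 24 h = 756 / 24 = 31.5 m^3/h

31.5 m^3/h


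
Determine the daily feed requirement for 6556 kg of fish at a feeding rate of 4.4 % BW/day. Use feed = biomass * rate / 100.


Feeding rate fraction = 4.4% / 100 = 0.044
Daily feed = 6556 kg * 0.044 = 288.464 kg/day

288.464 kg/day


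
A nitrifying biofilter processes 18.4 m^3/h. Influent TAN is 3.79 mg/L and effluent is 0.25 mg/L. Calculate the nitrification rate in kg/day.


Concentration drop: TAN_in - TAN_out = 3.79 - 0.25 = 3.54 mg/L
Hourly TAN removed = Q * dTAN = 18.4 m^3/h * 3.54 mg/L = 65.136 g/h  (m^3/h * mg/L = g/h)
Daily TAN removed = 65.136 * 24 = 1563.264 g/day
Convert to kg/day: 1563.264 / 1000 = 1.563264 kg/day

1.563264 kg/day


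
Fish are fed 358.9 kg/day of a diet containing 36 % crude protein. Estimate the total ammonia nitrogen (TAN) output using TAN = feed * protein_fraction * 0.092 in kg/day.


Protein in feed = 358.9 * 36/100 = 129.204 kg/day
TAN = protein * 0.092 = 129.204 * 0.092 = 11.886768 kg/day

11.886768 kg/day


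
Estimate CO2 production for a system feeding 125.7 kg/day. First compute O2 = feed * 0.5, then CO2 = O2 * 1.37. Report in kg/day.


O2 = 125.7 * 0.5 = 62.85
CO2 = 62.85 * 1.37 = 86.1045

86.1045 kg/day


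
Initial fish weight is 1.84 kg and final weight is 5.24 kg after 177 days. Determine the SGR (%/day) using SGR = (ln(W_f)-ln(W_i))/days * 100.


ln(W_f) = ln(5.24) = 1.6563215
ln(W_i) = ln(1.84) = 0.60976557
ln(W_f) - ln(W_i) = 1.6563215 - 0.60976557 = 1.0465559
SGR = 1.0465559 / 177 * 100 = 0.591275 %/day

0.591275 %/day


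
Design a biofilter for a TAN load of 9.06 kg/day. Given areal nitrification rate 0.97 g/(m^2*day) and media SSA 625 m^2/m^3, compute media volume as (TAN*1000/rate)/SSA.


A = 9.06*1000 / 0.97 = 9340.2062 m^2
V = 9340.2062 / 625 = 14.9443

14.9443 m^3


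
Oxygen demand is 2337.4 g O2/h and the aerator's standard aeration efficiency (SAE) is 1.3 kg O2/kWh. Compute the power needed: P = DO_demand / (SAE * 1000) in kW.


SAE in g O2/kWh = 1.3 * 1000 = 1300 g/kWh
P = DO_demand / SAE_g = 2337.4 / 1300 = 1.798 kW

1.798 kW


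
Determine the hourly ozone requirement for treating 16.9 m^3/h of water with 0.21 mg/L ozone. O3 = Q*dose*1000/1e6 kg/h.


O3 demand (mg/h) = Q * dose * 1000 = 16.9 * 0.21 * 1000 = 3549 mg/h
Convert mg to kg: 3549 / 1e6 = 0.003549 kg/h

0.003549 kg/h


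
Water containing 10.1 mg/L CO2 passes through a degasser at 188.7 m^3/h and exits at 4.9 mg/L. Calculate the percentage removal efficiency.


CO2_out / CO2_in = 4.9 / 10.1 = 0.48514851
Fraction remaining = 0.48514851
efficiency = (1 - 0.48514851) * 100 = 51.4851 %

51.4851 %


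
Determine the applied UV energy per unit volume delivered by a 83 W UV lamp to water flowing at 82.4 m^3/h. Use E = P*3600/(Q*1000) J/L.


Energy delivered per hour = 83 W * 3600 s = 298800 J/h
Volume treated per hour = 82.4 m^3/h * 1000 = 82400 L/h
dose = 298800 / 82400 = 3.62621 J/L

3.62621 J/L


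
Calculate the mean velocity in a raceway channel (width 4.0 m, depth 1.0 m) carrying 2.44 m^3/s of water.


Cross-sectional area = W * d = 4.0 * 1.0 = 4 m^2
Velocity = Q / A = 2.44 / 4 = 0.61 m/s

0.61 m/s


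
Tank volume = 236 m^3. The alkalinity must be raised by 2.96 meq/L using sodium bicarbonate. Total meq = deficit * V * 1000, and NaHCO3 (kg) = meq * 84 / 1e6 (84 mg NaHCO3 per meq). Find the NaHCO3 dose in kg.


Tank volume in L = 236 m^3 * 1000 = 236000 L
Total meq required = 2.96 meq/L * 236000 L = 698560 meq
NaHCO3 mass = 698560 meq * 84 mg/meq / 1e6 = 58.679 kg

58.679 kg


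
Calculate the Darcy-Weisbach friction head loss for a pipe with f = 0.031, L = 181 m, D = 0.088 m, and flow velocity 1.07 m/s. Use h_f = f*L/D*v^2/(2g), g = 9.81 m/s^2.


v^2 = 1.07^2 = 1.1449 m^2/s^2
L/D = 181/0.088 = 2056.8182
h_f = f*(L/D)*v^2/(2g) = 0.031 * 2056.8182 * 1.1449 / 19.62 = 3.72071 m

3.72071 m


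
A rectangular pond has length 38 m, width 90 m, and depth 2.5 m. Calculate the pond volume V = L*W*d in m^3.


Base area = L * W = 38 * 90 = 3420 m^2
Volume = area * depth = 3420 * 2.5 = 8550 m^3

8550 m^3


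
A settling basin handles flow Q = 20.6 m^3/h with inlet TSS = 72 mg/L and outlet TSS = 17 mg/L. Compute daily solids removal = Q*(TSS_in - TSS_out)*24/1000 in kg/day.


Concentration drop: TSS_in - TSS_out = 72 - 17 = 55 mg/L
Hourly solids removed = Q * dTSS = 20.6 m^3/h * 55 mg/L = 1133 g/h  (m^3/h * mg/L = g/h)
Daily solids removed = 1133 * 24 = 27192 g/day
Convert g to kg: 27192 / 1000 = 27.192 kg/day

27.192 kg/day


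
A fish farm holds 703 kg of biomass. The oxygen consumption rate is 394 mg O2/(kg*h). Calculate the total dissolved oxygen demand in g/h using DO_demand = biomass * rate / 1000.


Total O2 consumption (mg/h) = 703 kg * 394 mg/(kg*h) = 276982 mg/h
Convert to g/h: 276982 / 1000 = 276.982 g/h

276.982 g/h


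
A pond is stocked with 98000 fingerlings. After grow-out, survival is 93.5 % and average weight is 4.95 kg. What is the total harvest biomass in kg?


Survivors = 98000 * 93.5/100 = 91630 fish
Harvest biomass = survivors * W_f = 91630 * 4.95 = 453568.5 kg

453568.5 kg


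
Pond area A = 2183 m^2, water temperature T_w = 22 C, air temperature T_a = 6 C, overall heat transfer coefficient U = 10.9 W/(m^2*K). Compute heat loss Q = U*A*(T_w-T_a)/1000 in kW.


Temperature difference dT = 22 - 6 = 16 K
Heat loss (W) = U * A * dT = 10.9 * 2183 * 16 = 380715.2 W
Convert to kW: 380715.2 / 1000 = 380.7152 kW

380.7152 kW


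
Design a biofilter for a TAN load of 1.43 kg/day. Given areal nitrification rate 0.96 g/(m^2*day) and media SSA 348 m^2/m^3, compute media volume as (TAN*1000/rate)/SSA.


A = 1.43*1000 / 0.96 = 1489.5833 m^2
V = 1489.5833 / 348 = 4.28041

4.28041 m^3


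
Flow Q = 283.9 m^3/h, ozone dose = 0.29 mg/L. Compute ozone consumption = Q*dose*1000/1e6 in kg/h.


O3 demand (mg/h) = Q * dose * 1000 = 283.9 * 0.29 * 1000 = 82331 mg/h
Convert mg to kg: 82331 / 1e6 = 0.082331 kg/h

0.082331 kg/h


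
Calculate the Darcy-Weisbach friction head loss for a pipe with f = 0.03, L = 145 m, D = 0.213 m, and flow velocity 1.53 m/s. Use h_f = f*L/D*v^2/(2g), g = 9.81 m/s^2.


v^2 = 1.53^2 = 2.3409 m^2/s^2
L/D = 145/0.213 = 680.75117
h_f = f*(L/D)*v^2/(2g) = 0.03 * 680.75117 * 2.3409 / 19.62 = 2.43665 m

2.43665 m


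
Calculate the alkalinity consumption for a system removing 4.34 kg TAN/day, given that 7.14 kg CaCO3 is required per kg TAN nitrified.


Alkalinity factor: 7.14 kg CaCO3 consumed per kg TAN nitrified
alk = 4.34 kg TAN * 7.14 = 30.9876 kg CaCO3/day

30.9876 kg CaCO3/day


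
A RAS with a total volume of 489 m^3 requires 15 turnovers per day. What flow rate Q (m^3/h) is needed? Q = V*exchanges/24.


Daily recirculation volume = 489 m^3 * 15 = 7335 m^3/day
Flow rate Q = daily volume / 24 h = 7335 / 24 = 305.625 m^3/h

305.625 m^3/h


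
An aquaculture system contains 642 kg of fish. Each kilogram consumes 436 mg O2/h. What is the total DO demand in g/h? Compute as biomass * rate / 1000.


Total O2 consumption (mg/h) = 642 kg * 436 mg/(kg*h) = 279912 mg/h
Convert to g/h: 279912 / 1000 = 279.912 g/h

279.912 g/h


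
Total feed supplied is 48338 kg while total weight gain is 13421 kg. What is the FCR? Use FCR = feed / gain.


FCR = feed consumed / weight gained
FCR = 48338 kg / 13421 kg = 3.60167

3.60167


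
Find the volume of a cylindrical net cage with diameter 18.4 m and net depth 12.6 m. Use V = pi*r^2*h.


r = d/2 = 18.4/2 = 9.2 m
Base area = pi*r^2 = pi*9.2^2 = 265.9044 m^2
Volume = 265.9044 * 12.6 = 3350.4 m^3

3350.4 m^3


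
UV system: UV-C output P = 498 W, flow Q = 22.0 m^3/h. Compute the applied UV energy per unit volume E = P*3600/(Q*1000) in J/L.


Energy delivered per hour = 498 W * 3600 s = 1792800 J/h
Volume treated per hour = 22.0 m^3/h * 1000 = 22000 L/h
dose = 1792800 / 22000 = 81.4909 J/L

81.4909 J/L


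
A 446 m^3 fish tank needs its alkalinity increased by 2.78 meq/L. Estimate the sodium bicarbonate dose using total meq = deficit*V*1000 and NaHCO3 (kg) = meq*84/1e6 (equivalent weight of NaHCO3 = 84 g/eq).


Tank volume in L = 446 m^3 * 1000 = 446000 L
Total meq required = 2.78 meq/L * 446000 L = 1239880 meq
NaHCO3 mass = 1239880 meq * 84 mg/meq / 1e6 = 104.15 kg

104.15 kg


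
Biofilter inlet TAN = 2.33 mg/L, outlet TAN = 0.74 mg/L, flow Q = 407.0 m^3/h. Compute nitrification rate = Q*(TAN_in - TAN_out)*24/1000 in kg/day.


Concentration drop: TAN_in - TAN_out = 2.33 - 0.74 = 1.59 mg/L
Hourly TAN removed = Q * dTAN = 407.0 m^3/h * 1.59 mg/L = 647.13 g/h  (m^3/h * mg/L = g/h)
Daily TAN removed = 647.13 * 24 = 15531.12 g/day
Convert to kg/day: 15531.12 / 1000 = 15.53112 kg/day

15.53112 kg/day


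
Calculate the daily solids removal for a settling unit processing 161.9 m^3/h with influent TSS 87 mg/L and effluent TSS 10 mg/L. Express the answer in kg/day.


Concentration drop: TSS_in - TSS_out = 87 - 10 = 77 mg/L
Hourly solids removed = Q * dTSS = 161.9 m^3/h * 77 mg/L = 12466.3 g/h  (m^3/h * mg/L = g/h)
Daily solids removed = 12466.3 * 24 = 299191.2 g/day
Convert g to kg: 299191.2 / 1000 = 299.1912 kg/day

299.1912 kg/day


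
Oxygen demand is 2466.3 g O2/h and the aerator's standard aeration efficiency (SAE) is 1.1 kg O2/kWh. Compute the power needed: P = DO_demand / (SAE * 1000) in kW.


SAE in g O2/kWh = 1.1 * 1000 = 1100 g/kWh
P = DO_demand / SAE_g = 2466.3 / 1100 = 2.24209 kW

2.24209 kW


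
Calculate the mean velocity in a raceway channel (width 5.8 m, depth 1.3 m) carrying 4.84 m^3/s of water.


Cross-sectional area = W * d = 5.8 * 1.3 = 7.54 m^2
Velocity = Q / A = 4.84 / 7.54 = 0.64191 m/s

0.64191 m/s


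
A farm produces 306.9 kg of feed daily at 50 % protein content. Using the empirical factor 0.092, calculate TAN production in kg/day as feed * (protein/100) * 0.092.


Protein in feed = 306.9 * 50/100 = 153.45 kg/day
TAN = protein * 0.092 = 153.45 * 0.092 = 14.1174 kg/day

14.1174 kg/day


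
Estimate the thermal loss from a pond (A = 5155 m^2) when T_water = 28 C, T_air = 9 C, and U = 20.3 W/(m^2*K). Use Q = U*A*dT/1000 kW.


Temperature difference dT = 28 - 9 = 19 K
Heat loss (W) = U * A * dT = 20.3 * 5155 * 19 = 1988283.5 W
Convert to kW: 1988283.5 / 1000 = 1988.2835 kW

1988.2835 kW


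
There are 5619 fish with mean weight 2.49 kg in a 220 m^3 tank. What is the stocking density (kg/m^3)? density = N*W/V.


Total biomass = 5619 fish * 2.49 kg = 13991.31 kg
Density = total biomass / volume = 13991.31 / 220 = 63.5969 kg/m^3

63.5969 kg/m^3


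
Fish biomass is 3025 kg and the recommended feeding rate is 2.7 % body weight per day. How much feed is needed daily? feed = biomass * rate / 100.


Feeding rate fraction = 2.7% / 100 = 0.027
Daily feed = 3025 kg * 0.027 = 81.675 kg/day

81.675 kg/day


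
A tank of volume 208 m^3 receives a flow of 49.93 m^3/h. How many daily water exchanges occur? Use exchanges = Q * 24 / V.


Daily flow volume = 49.93 m^3/h * 24 h = 1198.32 m^3/day
Exchanges = daily flow / tank volume = 1198.32 / 208 = 5.76115 exchanges/day

5.76115 exchanges/day


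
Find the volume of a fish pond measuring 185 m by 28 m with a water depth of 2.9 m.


Base area = L * W = 185 * 28 = 5180 m^2
Volume = area * depth = 5180 * 2.9 = 15022 m^3

15022 m^3


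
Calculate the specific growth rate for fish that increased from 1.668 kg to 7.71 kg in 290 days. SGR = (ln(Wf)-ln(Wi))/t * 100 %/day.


ln(W_f) = ln(7.71) = 2.0425182
ln(W_i) = ln(1.668) = 0.5116253
ln(W_f) - ln(W_i) = 2.0425182 - 0.5116253 = 1.5308929
SGR = 1.5308929 / 290 * 100 = 0.527894 %/day

0.527894 %/day


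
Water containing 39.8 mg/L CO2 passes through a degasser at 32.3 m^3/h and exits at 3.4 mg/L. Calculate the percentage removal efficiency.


CO2_out / CO2_in = 3.4 / 39.8 = 0.085427136
Fraction remaining = 0.085427136
efficiency = (1 - 0.085427136) * 100 = 91.4573 %

91.4573 %


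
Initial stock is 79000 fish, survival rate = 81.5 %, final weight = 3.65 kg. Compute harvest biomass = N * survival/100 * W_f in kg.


Survivors = 79000 * 81.5/100 = 64385 fish
Harvest biomass = survivors * W_f = 64385 * 3.65 = 235005.25 kg

235005.25 kg


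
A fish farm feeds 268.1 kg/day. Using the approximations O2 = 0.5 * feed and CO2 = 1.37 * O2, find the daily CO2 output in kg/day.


O2 = 268.1 * 0.5 = 134.05
CO2 = 134.05 * 1.37 = 183.6485

183.6485 kg/day


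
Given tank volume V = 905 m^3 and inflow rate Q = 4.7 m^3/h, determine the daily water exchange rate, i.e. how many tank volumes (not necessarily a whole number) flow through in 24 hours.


Daily flow volume = 4.7 m^3/h * 24 h = 112.8 m^3/day
Exchanges = daily flow / tank volume = 112.8 / 905 = 0.124641 exchanges/day

0.124641 exchanges/day


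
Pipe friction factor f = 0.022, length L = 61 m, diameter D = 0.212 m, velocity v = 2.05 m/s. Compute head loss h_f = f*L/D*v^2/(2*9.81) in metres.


v^2 = 2.05^2 = 4.2025 m^2/s^2
L/D = 61/0.212 = 287.73585
h_f = f*(L/D)*v^2/(2g) = 0.022 * 287.73585 * 4.2025 / 19.62 = 1.35589 m

1.35589 m


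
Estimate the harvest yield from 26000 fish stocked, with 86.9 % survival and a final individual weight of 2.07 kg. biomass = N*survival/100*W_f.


Survivors = 26000 * 86.9/100 = 22594 fish
Harvest biomass = survivors * W_f = 22594 * 2.07 = 46769.58 kg

46769.58 kg


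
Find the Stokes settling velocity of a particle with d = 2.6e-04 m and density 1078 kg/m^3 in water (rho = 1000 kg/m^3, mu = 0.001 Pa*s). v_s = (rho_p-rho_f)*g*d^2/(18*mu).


Density difference: rho_p - rho_f = 1078 - 1000 = 78 kg/m^3
d^2 = (2.6e-04)^2 = 6.76e-08 m^2
Numerator = (rho_p - rho_f) * g * d^2 = 78 * 9.81 * 6.76e-08 = 5.1726168e-05
Denominator = 18 * mu = 18 * 0.001 = 0.018
v_s = 5.1726168e-05 / 0.018 = 0.00287368 m/s
Check: Re = rho_f * v_s * d / mu = 1000 * 0.00287368 * 2.6e-04 / 0.001 = 0.747 < 1, so Stokes' law applies.

0.00287368 m/s


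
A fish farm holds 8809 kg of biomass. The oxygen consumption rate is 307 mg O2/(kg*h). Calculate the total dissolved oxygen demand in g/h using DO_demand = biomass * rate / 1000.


Total O2 consumption (mg/h) = 8809 kg * 307 mg/(kg*h) = 2704363 mg/h
Convert to g/h: 2704363 / 1000 = 2704.363 g/h

2704.363 g/h
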